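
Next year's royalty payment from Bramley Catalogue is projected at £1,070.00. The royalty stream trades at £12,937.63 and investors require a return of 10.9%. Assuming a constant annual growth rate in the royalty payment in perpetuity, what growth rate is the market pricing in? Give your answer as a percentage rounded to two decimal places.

P = D₁/(r−g) ⇒ g = r − D₁/P = 0.109 − £1,070.00/£12,937.63 = 0.026296

2.63%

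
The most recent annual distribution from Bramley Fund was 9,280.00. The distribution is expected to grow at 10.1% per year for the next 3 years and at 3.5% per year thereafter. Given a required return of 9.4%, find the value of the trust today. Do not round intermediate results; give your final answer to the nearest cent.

D_1 = 10217.28000
D_2 = 11249.22528
D_3 = 12385.39703
Terminal value at year 3: TV = D_3×(1+g_2)/(r−g_2) = 12818.88593/0.059 = 217269.25304
P_0 = D_1/(1+r)^1 + D_2/(1+r)^2 + D_3/(1+r)^3 + TV/(1+r)^3
    = 9339.37843 + 9399.13679 + 9459.27752 + 165938.17344 = 194135.96618

194135.97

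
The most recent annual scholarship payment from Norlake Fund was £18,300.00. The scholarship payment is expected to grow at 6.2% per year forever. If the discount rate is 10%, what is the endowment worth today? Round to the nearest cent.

D₁ = D₀ × (1 + g) = £18,300.00 × 1.062 = £19,434.6000
Growing perpetuity: P = D₁ / (r − g) = £19,434.6000 / (0.1 − 0.062) = £511,436.84

£511436.84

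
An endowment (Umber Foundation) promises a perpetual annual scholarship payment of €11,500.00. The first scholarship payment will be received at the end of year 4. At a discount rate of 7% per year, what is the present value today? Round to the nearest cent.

€134106.08

Value at end of year 3: C / r = €11,500.00 / 0.07 = €164,285.7143
Discount to today: PV = €164,285.7143 / (1 + 0.07)^3 = €164,285.7143 / 1.225043 = €134,106.08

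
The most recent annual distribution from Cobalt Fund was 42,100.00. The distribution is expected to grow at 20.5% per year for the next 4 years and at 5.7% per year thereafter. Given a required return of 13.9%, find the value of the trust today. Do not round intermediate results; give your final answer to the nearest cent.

874074.15

D_1 = 50730.50000
D_2 = 61130.25250
D_3 = 73661.95426
D_4 = 88762.65489
Terminal value at year 4: TV = D_4×(1+g_2)/(r−g_2) = 93822.12621/0.082 = 1144172.27091
P_0 = D_1/(1+r)^1 + D_2/(1+r)^2 + D_3/(1+r)^3 + D_4/(1+r)^4 + TV/(1+r)^4
    = 44539.50834 + 47120.37537 + 49850.79221 + 52739.42459 + 679824.04627 = 874074.14679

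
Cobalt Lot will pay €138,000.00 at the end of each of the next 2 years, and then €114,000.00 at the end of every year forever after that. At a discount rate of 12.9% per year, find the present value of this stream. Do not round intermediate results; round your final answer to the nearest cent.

€923807.51

PV of 2-year annuity: €138,000.00 × [1 − (1+0.129)^−2] / 0.129 = 230497.84214
Perpetuity value at year 2: €114,000.00 / 0.129 = 883720.93023
PV of perpetuity: 883720.93023 / (1+0.129)^2 = 693309.66934
Total PV = 230497.84214 + 693309.66934 = 923807.51147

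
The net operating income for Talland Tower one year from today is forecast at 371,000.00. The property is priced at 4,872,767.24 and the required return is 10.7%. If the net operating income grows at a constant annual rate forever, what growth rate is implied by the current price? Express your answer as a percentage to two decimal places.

P = D₁/(r−g) ⇒ g = r − D₁/P = 0.107 − 371,000.00/4,872,767.24 = 0.030863

3.09%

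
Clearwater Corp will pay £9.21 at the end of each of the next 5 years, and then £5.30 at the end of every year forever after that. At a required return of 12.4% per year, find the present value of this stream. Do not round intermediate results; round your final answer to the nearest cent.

£56.70

PV of 5-year annuity: £9.21 × [1 − (1+0.124)^−5] / 0.124 = 32.87362
Perpetuity value at year 5: £5.30 / 0.124 = 42.74194
PV of perpetuity: 42.74194 / (1+0.124)^5 = 23.82444
Total PV = 32.87362 + 23.82444 = 56.69805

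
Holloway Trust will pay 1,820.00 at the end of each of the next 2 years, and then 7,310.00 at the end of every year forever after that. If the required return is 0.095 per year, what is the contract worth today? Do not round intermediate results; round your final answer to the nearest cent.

PV of 2-year annuity: 1,820.00 × [1 − (1+0.095)^−2] / 0.095 = 3180.00042
Perpetuity value at year 2: 7,310.00 / 0.095 = 76947.36842
PV of perpetuity: 76947.36842 / (1+0.095)^2 = 64174.94916
Total PV = 3180.00042 + 64174.94916 = 67354.94958

67354.95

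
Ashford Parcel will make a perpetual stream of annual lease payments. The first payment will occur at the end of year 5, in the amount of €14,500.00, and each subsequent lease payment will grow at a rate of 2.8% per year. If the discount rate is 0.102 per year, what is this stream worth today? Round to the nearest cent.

Value at end of year 4: C₁ / (r − g) = €14,500.00 / (0.102 − 0.028) = €195,945.9459
Discount to today: PV = €195,945.9459 / (1 + 0.102)^4 = €195,945.9459 / 1.474777 = €132,864.79

€132864.79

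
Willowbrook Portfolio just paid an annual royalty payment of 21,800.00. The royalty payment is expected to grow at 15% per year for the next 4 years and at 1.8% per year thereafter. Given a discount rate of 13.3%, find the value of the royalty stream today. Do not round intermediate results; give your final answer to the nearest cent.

295343.14

D_1 = 25070.00000
D_2 = 28830.50000
D_3 = 33155.07500
D_4 = 38128.33625
Terminal value at year 4: TV = D_4×(1+g_2)/(r−g_2) = 38814.64630/0.115 = 337518.66350
P_0 = D_1/(1+r)^1 + D_2/(1+r)^2 + D_3/(1+r)^3 + D_4/(1+r)^4 + TV/(1+r)^4
    = 22127.09620 + 22459.10030 + 22796.08591 + 23138.12780 + 204822.73134 = 295343.14155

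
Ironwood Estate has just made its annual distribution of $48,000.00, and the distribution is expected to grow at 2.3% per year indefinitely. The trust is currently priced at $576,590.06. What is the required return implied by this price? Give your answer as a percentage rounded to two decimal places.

D₁ = $48,000.00 × 1.023 = $49,104.0000
P = D₁/(r − g) ⇒ r = D₁/P + g = $49,104.0000/$576,590.06 + 0.023 = 0.085163 + 0.023 = 0.108163

10.82%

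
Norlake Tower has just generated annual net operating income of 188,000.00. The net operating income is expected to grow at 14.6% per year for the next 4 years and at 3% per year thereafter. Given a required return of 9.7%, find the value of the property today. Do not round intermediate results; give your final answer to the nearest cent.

4281979.24

D_1 = 215448.00000
D_2 = 246903.40800
D_3 = 282951.30557
D_4 = 324262.19618
Terminal value at year 4: TV = D_4×(1+g_2)/(r−g_2) = 333990.06207/0.067 = 4984926.29950
P_0 = D_1/(1+r)^1 + D_2/(1+r)^2 + D_3/(1+r)^3 + D_4/(1+r)^4 + TV/(1+r)^4
    = 196397.44758 + 205169.98626 + 214334.37034 + 223908.10247 + 3442169.33642 = 4281979.24307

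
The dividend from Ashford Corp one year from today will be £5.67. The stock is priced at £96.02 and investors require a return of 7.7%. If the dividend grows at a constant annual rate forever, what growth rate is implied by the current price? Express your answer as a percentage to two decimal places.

P = D₁/(r−g) ⇒ g = r − D₁/P = 0.077 − £5.67/£96.02 = 0.017950

1.79%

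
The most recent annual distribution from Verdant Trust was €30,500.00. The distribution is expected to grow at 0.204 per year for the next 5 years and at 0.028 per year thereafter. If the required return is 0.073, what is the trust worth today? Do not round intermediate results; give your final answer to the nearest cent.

D_1 = 36722.00000
D_2 = 44213.28800
D_3 = 53232.79875
D_4 = 64092.28970
D_5 = 77167.11680
Terminal value at year 5: TV = D_5×(1+g_2)/(r−g_2) = 79327.79607/0.045 = 1762839.91258
P_0 = D_1/(1+r)^1 + D_2/(1+r)^2 + D_3/(1+r)^3 + D_4/(1+r)^4 + D_5/(1+r)^5 + TV/(1+r)^5
    = 34223.67195 + 38401.95808 + 43090.36117 + 48351.16016 + 54254.23749 + 1239407.91424 = 1457729.30309

€1457729.30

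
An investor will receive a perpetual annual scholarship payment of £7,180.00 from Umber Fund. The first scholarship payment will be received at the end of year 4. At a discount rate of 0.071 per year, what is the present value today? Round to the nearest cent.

Value at end of year 3: C / r = £7,180.00 / 0.071 = £101,126.7606
Discount to today: PV = £101,126.7606 / (1 + 0.071)^3 = £101,126.7606 / 1.228481 = £82,318.54

£82318.54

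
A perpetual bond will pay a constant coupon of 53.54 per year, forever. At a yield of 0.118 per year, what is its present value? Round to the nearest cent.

453.73

Level perpetuity: PV = C / r = 53.54 / 0.118 = 453.73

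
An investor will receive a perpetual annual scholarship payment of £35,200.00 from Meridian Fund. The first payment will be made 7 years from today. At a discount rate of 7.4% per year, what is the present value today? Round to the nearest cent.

Value at end of year 6: C / r = £35,200.00 / 0.074 = £475,675.6757
Discount to today: PV = £475,675.6757 / (1 + 0.074)^6 = £475,675.6757 / 1.534708 = £309,945.44

£309945.44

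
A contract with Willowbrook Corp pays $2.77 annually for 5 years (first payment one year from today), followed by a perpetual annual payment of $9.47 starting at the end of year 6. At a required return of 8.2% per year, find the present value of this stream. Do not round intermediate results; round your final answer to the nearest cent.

PV of 5-year annuity: $2.77 × [1 − (1+0.082)^−5] / 0.082 = 11.00175
Perpetuity value at year 5: $9.47 / 0.082 = 115.48780
PV of perpetuity: 115.48780 / (1+0.082)^5 = 77.87532
Total PV = 11.00175 + 77.87532 = 88.87707

$88.88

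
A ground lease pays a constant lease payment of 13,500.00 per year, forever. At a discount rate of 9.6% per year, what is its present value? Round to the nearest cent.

140625.00

Level perpetuity: PV = C / r = 13,500.00 / 0.096 = 140,625.00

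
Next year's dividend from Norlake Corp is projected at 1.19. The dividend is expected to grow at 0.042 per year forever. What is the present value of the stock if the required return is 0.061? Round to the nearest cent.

Growing perpetuity: P = D₁ / (r − g) = 1.1900 / (0.061 − 0.042) = 62.63

62.63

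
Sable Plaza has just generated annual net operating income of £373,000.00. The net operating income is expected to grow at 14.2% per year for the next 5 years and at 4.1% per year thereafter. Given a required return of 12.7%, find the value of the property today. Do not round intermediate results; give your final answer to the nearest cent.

D_1 = 425966.00000
D_2 = 486453.17200
D_3 = 555529.52242
D_4 = 634414.71461
D_5 = 724501.60408
Terminal value at year 5: TV = D_5×(1+g_2)/(r−g_2) = 754206.16985/0.086 = 8769839.18430
P_0 = D_1/(1+r)^1 + D_2/(1+r)^2 + D_3/(1+r)^3 + D_4/(1+r)^4 + D_5/(1+r)^5 + TV/(1+r)^5
    = 377964.50754 + 382995.09105 + 388092.62997 + 393258.01546 + 398492.15054 + 4823608.47342 = 6764410.86799

£6764410.87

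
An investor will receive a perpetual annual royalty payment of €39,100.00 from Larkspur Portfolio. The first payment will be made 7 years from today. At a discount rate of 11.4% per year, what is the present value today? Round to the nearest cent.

€179457.15

Value at end of year 6: C / r = €39,100.00 / 0.114 = €342,982.4561
Discount to today: PV = €342,982.4561 / (1 + 0.114)^6 = €342,982.4561 / 1.911222 = €179,457.15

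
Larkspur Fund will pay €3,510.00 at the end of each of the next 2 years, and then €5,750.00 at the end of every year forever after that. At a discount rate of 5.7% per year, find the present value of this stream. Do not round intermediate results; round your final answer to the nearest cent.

€96753.06

PV of 2-year annuity: €3,510.00 × [1 − (1+0.057)^−2] / 0.057 = 6462.36425
Perpetuity value at year 2: €5,750.00 / 0.057 = 100877.19298
PV of perpetuity: 100877.19298 / (1+0.057)^2 = 90290.69883
Total PV = 6462.36425 + 90290.69883 = 96753.06309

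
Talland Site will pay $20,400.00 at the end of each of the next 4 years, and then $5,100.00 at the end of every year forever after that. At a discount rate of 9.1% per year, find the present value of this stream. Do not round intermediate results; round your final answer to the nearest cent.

PV of 4-year annuity: $20,400.00 × [1 − (1+0.091)^−4] / 0.091 = 65945.48000
Perpetuity value at year 4: $5,100.00 / 0.091 = 56043.95604
PV of perpetuity: 56043.95604 / (1+0.091)^4 = 39557.58604
Total PV = 65945.48000 + 39557.58604 = 105503.06604

$105503.07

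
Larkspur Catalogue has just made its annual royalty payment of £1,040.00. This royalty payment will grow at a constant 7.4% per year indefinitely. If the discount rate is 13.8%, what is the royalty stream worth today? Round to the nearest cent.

D₁ = D₀ × (1 + g) = £1,040.00 × 1.074 = £1,116.9600
Growing perpetuity: P = D₁ / (r − g) = £1,116.9600 / (0.138 − 0.074) = £17,452.50

£17452.50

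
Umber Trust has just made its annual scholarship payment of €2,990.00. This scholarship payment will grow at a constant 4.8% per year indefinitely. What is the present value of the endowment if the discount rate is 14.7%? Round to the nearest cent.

€31651.72

D₁ = D₀ × (1 + g) = €2,990.00 × 1.048 = €3,133.5200
Growing perpetuity: P = D₁ / (r − g) = €3,133.5200 / (0.147 − 0.048) = €31,651.72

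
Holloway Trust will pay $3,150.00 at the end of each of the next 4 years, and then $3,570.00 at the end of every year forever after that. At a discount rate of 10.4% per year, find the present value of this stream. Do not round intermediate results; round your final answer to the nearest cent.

PV of 4-year annuity: $3,150.00 × [1 − (1+0.104)^−4] / 0.104 = 9899.22703
Perpetuity value at year 4: $3,570.00 / 0.104 = 34326.92308
PV of perpetuity: 34326.92308 / (1+0.104)^4 = 23107.79911
Total PV = 9899.22703 + 23107.79911 = 33007.02614

$33007.03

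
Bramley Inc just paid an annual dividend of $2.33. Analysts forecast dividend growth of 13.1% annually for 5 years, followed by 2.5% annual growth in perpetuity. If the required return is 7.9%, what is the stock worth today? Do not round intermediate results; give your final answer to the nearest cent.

$69.41

D_1 = 2.63523
D_2 = 2.98045
D_3 = 3.37088
D_4 = 3.81247
D_5 = 4.31190
Terminal value at year 5: TV = D_5×(1+g_2)/(r−g_2) = 4.41970/0.054 = 81.84630
P_0 = D_1/(1+r)^1 + D_2/(1+r)^2 + D_3/(1+r)^3 + D_4/(1+r)^4 + D_5/(1+r)^5 + TV/(1+r)^5
    = 2.44229 + 2.55999 + 2.68336 + 2.81268 + 2.94823 + 55.96182 = 69.40838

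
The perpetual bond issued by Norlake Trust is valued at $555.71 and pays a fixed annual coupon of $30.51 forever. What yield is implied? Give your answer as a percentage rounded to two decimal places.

5.49%

P = C/r ⇒ r = C/P = $30.51/$555.71 = 0.054903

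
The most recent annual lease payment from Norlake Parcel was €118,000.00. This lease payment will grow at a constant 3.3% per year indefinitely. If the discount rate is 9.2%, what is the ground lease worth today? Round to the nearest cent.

D₁ = D₀ × (1 + g) = €118,000.00 × 1.033 = €121,894.0000
Growing perpetuity: P = D₁ / (r − g) = €121,894.0000 / (0.092 − 0.033) = €2,066,000.00

€2066000.00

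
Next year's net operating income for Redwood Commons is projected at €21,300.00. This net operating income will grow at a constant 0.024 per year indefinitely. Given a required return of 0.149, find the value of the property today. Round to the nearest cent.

€170400.00

Growing perpetuity: P = D₁ / (r − g) = €21,300.0000 / (0.149 − 0.024) = €170,400.00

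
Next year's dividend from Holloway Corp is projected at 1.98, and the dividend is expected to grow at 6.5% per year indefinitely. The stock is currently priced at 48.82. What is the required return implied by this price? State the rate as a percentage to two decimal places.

10.56%

P = D₁/(r − g) ⇒ r = D₁/P + g = 1.9800/48.82 + 0.065 = 0.040557 + 0.065 = 0.105557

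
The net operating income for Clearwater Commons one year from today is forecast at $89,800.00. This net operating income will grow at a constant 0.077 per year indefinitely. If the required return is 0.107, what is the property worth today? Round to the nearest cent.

Growing perpetuity: P = D₁ / (r − g) = $89,800.0000 / (0.107 − 0.077) = $2,993,333.33

$2993333.33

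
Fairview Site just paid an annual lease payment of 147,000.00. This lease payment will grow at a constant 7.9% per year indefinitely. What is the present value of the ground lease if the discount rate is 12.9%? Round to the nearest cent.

3172260.00

D₁ = D₀ × (1 + g) = 147,000.00 × 1.079 = 158,613.0000
Growing perpetuity: P = D₁ / (r − g) = 158,613.0000 / (0.129 − 0.079) = 3,172,260.00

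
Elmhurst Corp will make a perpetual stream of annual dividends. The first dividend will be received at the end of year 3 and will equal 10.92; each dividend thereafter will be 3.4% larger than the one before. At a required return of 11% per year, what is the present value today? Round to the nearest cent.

116.62

Value at end of year 2: C₁ / (r − g) = 10.92 / (0.11 − 0.034) = 143.6842
Discount to today: PV = 143.6842 / (1 + 0.11)^2 = 143.6842 / 1.232100 = 116.62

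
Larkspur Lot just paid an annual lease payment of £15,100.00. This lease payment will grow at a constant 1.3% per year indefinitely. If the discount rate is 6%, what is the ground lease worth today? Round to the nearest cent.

D₁ = D₀ × (1 + g) = £15,100.00 × 1.013 = £15,296.3000
Growing perpetuity: P = D₁ / (r − g) = £15,296.3000 / (0.06 − 0.013) = £325,453.19

£325453.19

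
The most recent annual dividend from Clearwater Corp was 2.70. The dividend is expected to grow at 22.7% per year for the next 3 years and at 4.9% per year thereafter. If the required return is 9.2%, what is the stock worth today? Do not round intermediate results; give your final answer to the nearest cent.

D_1 = 3.31290
D_2 = 4.06493
D_3 = 4.98767
Terminal value at year 3: TV = D_3×(1+g_2)/(r−g_2) = 5.23206/0.043 = 121.67588
P_0 = D_1/(1+r)^1 + D_2/(1+r)^2 + D_3/(1+r)^3 + TV/(1+r)^3
    = 3.03379 + 3.40885 + 3.83027 + 93.44080 = 103.71372

103.71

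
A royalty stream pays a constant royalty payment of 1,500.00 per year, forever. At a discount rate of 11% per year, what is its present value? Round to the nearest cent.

Level perpetuity: PV = C / r = 1,500.00 / 0.11 = 13,636.36

13636.36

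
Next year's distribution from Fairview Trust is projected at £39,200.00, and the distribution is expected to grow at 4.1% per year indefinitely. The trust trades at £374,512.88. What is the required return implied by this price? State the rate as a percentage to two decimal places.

14.57%

P = D₁/(r − g) ⇒ r = D₁/P + g = £39,200.0000/£374,512.88 + 0.041 = 0.104669 + 0.041 = 0.145669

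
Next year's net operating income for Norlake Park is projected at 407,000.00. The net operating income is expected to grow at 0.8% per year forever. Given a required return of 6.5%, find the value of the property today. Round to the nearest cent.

Growing perpetuity: P = D₁ / (r − g) = 407,000.0000 / (0.065 − 0.008) = 7,140,350.88

7140350.88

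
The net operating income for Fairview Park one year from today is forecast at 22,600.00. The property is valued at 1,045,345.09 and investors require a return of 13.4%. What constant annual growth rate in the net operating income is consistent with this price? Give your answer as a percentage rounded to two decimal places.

P = D₁/(r−g) ⇒ g = r − D₁/P = 0.134 − 22,600.00/1,045,345.09 = 0.112380

11.24%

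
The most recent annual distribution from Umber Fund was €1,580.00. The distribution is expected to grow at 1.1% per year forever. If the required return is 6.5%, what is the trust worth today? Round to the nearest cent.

€29581.11

D₁ = D₀ × (1 + g) = €1,580.00 × 1.011 = €1,597.3800
Growing perpetuity: P = D₁ / (r − g) = €1,597.3800 / (0.065 − 0.011) = €29,581.11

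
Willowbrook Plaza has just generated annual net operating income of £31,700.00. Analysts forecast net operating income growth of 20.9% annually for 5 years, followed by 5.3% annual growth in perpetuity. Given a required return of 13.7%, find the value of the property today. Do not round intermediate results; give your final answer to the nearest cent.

D_1 = 38325.30000
D_2 = 46335.28770
D_3 = 56019.36283
D_4 = 67727.40966
D_5 = 81882.43828
Terminal value at year 5: TV = D_5×(1+g_2)/(r−g_2) = 86222.20751/0.084 = 1026454.85129
P_0 = D_1/(1+r)^1 + D_2/(1+r)^2 + D_3/(1+r)^3 + D_4/(1+r)^4 + D_5/(1+r)^5 + TV/(1+r)^5
    = 33707.38786 + 35841.89264 + 38111.56394 + 40524.96113 + 43091.18558 + 540178.79062 = 731455.78175

£731455.78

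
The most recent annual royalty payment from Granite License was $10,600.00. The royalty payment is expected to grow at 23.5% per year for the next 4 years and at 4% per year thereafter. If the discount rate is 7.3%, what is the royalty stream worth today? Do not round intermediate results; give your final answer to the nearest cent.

D_1 = 13091.00000
D_2 = 16167.38500
D_3 = 19966.72047
D_4 = 24658.89979
Terminal value at year 4: TV = D_4×(1+g_2)/(r−g_2) = 25645.25578/0.033 = 777128.96297
P_0 = D_1/(1+r)^1 + D_2/(1+r)^2 + D_3/(1+r)^3 + D_4/(1+r)^4 + TV/(1+r)^4
    = 12200.37279 + 14042.36756 + 16162.46406 + 18602.64969 + 586265.32346 = 647273.17755

$647273.18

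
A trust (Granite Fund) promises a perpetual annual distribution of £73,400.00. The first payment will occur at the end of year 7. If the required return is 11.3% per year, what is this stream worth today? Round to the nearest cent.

£341701.30

Value at end of year 6: C / r = £73,400.00 / 0.113 = £649,557.5221
Discount to today: PV = £649,557.5221 / (1 + 0.113)^6 = £649,557.5221 / 1.900951 = £341,701.30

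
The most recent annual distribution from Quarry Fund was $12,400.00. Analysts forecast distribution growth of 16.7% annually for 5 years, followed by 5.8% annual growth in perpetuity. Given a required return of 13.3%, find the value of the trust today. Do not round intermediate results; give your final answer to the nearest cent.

$270602.06

D_1 = 14470.80000
D_2 = 16887.42360
D_3 = 19707.62334
D_4 = 22998.79644
D_5 = 26839.59544
Terminal value at year 5: TV = D_5×(1+g_2)/(r−g_2) = 28396.29198/0.075 = 378617.22640
P_0 = D_1/(1+r)^1 + D_2/(1+r)^2 + D_3/(1+r)^3 + D_4/(1+r)^4 + D_5/(1+r)^5 + TV/(1+r)^5
    = 12772.10944 + 13155.38546 + 13550.16313 + 13956.78762 + 14375.61443 + 202792.00093 = 270602.06101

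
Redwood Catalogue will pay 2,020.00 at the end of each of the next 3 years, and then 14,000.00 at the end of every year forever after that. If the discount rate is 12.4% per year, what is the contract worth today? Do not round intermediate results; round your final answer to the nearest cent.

84325.92

PV of 3-year annuity: 2,020.00 × [1 − (1+0.124)^−3] / 0.124 = 4818.54414
Perpetuity value at year 3: 14,000.00 / 0.124 = 112903.22581
PV of perpetuity: 112903.22581 / (1+0.124)^3 = 79507.37531
Total PV = 4818.54414 + 79507.37531 = 84325.91945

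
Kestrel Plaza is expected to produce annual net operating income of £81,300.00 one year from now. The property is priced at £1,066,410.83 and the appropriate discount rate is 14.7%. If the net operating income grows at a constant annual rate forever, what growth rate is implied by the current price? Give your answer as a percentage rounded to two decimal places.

P = D₁/(r−g) ⇒ g = r − D₁/P = 0.147 − £81,300.00/£1,066,410.83 = 0.070763

7.08%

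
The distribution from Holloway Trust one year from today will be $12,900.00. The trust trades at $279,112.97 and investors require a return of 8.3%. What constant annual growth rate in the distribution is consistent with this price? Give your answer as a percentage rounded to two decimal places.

3.68%

P = D₁/(r−g) ⇒ g = r − D₁/P = 0.083 − $12,900.00/$279,112.97 = 0.036782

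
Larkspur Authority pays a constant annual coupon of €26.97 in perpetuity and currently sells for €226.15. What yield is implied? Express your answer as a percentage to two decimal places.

11.93%

P = C/r ⇒ r = C/P = €26.97/€226.15 = 0.119257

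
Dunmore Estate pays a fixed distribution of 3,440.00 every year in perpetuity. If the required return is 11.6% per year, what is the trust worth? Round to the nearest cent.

29655.17

Level perpetuity: PV = C / r = 3,440.00 / 0.116 = 29,655.17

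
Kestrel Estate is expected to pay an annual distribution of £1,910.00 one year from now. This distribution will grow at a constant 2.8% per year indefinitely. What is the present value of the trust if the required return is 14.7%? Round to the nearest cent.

£16050.42

Growing perpetuity: P = D₁ / (r − g) = £1,910.0000 / (0.147 − 0.028) = £16,050.42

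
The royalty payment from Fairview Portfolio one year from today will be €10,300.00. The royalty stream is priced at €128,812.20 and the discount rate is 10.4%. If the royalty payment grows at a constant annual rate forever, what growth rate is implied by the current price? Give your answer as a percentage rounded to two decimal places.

2.40%

P = D₁/(r−g) ⇒ g = r − D₁/P = 0.104 − €10,300.00/€128,812.20 = 0.024039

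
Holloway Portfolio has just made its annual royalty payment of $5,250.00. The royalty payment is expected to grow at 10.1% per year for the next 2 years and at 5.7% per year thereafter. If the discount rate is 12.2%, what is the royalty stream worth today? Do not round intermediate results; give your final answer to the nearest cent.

D_1 = 5780.25000
D_2 = 6364.05525
Terminal value at year 2: TV = D_2×(1+g_2)/(r−g_2) = 6726.80640/0.065 = 103489.32922
P_0 = D_1/(1+r)^1 + D_2/(1+r)^2 + TV/(1+r)^2
    = 5151.73797 + 5055.31506 + 82207.20036 = 92414.25339

$92414.25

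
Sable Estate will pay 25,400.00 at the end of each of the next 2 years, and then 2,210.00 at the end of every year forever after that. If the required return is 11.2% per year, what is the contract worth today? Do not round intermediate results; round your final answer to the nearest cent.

59340.34

PV of 2-year annuity: 25,400.00 × [1 − (1+0.112)^−2] / 0.112 = 43382.84768
Perpetuity value at year 2: 2,210.00 / 0.112 = 19732.14286
PV of perpetuity: 19732.14286 / (1+0.112)^2 = 15957.49351
Total PV = 43382.84768 + 15957.49351 = 59340.34119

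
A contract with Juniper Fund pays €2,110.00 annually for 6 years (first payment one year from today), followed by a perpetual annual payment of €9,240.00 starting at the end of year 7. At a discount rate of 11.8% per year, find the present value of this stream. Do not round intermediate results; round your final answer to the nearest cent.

PV of 6-year annuity: €2,110.00 × [1 − (1+0.118)^−6] / 0.118 = 8724.43157
Perpetuity value at year 6: €9,240.00 / 0.118 = 78305.08475
PV of perpetuity: 78305.08475 / (1+0.118)^6 = 40099.51710
Total PV = 8724.43157 + 40099.51710 = 48823.94867

€48823.95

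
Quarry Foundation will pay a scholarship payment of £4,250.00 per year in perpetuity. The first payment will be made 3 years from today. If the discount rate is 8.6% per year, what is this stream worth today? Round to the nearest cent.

Value at end of year 2: C / r = £4,250.00 / 0.086 = £49,418.6047
Discount to today: PV = £49,418.6047 / (1 + 0.086)^2 = £49,418.6047 / 1.179396 = £41,901.62

£41901.62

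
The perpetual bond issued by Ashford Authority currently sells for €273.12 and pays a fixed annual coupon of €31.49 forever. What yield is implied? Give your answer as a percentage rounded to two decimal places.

P = C/r ⇒ r = C/P = €31.49/€273.12 = 0.115297

11.53%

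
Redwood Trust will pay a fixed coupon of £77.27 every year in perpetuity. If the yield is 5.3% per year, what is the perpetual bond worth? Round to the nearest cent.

Level perpetuity: PV = C / r = £77.27 / 0.053 = £1,457.92

£1457.92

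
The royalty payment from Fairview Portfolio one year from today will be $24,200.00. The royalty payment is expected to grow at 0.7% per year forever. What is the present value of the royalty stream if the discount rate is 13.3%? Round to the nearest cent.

Growing perpetuity: P = D₁ / (r − g) = $24,200.0000 / (0.133 − 0.007) = $192,063.49

$192063.49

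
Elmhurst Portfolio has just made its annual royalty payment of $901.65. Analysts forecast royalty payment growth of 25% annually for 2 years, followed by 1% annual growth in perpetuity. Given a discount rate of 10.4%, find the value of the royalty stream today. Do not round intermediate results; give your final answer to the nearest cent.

D_1 = 1127.06250
D_2 = 1408.82812
Terminal value at year 2: TV = D_2×(1+g_2)/(r−g_2) = 1422.91641/0.094 = 15137.40858
P_0 = D_1/(1+r)^1 + D_2/(1+r)^2 + TV/(1+r)^2
    = 1020.88995 + 1155.89894 + 12419.76523 = 14596.55412

$14596.55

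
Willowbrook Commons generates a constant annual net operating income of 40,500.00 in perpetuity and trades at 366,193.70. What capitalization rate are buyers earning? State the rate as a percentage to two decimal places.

11.06%

P = C/r ⇒ r = C/P = 40,500.00/366,193.70 = 0.110597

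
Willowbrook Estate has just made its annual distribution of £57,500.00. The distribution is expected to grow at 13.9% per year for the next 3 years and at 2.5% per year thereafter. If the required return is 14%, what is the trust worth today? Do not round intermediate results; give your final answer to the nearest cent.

£683350.04

D_1 = 65492.50000
D_2 = 74595.95750
D_3 = 84964.79559
Terminal value at year 3: TV = D_3×(1+g_2)/(r−g_2) = 87088.91548/0.115 = 757294.91724
P_0 = D_1/(1+r)^1 + D_2/(1+r)^2 + D_3/(1+r)^3 + TV/(1+r)^3
    = 57449.56140 + 57399.16705 + 57348.81690 + 511152.49850 = 683350.04386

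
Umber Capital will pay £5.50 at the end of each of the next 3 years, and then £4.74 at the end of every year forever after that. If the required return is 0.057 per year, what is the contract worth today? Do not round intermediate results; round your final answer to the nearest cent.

£85.20

PV of 3-year annuity: £5.50 × [1 − (1+0.057)^−3] / 0.057 = 14.78355
Perpetuity value at year 3: £4.74 / 0.057 = 83.15789
PV of perpetuity: 83.15789 / (1+0.057)^3 = 70.41716
Total PV = 14.78355 + 70.41716 = 85.20071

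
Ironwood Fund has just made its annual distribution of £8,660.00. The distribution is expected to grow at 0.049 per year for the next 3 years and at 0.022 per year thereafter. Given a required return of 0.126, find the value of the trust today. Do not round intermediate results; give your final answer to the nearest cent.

D_1 = 9084.34000
D_2 = 9529.47266
D_3 = 9996.41682
Terminal value at year 3: TV = D_3×(1+g_2)/(r−g_2) = 10216.33799/0.104 = 98234.01914
P_0 = D_1/(1+r)^1 + D_2/(1+r)^2 + D_3/(1+r)^3 + TV/(1+r)^3
    = 8067.79751 + 7516.09200 + 7002.11413 + 68809.23691 = 91395.24055

£91395.24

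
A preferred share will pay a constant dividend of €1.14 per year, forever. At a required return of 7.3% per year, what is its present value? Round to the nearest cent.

Level perpetuity: PV = C / r = €1.14 / 0.073 = €15.62

€15.62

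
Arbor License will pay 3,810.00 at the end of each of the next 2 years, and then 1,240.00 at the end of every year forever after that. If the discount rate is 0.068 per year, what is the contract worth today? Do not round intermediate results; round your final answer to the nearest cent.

PV of 2-year annuity: 3,810.00 × [1 − (1+0.068)^−2] / 0.068 = 6907.69263
Perpetuity value at year 2: 1,240.00 / 0.068 = 18235.29412
PV of perpetuity: 18235.29412 / (1+0.068)^2 = 15987.12119
Total PV = 6907.69263 + 15987.12119 = 22894.81382

22894.81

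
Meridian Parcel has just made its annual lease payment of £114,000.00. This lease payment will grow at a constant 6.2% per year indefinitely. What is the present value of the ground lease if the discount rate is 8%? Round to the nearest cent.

£6726000.00

D₁ = D₀ × (1 + g) = £114,000.00 × 1.062 = £121,068.0000
Growing perpetuity: P = D₁ / (r − g) = £121,068.0000 / (0.08 − 0.062) = £6,726,000.00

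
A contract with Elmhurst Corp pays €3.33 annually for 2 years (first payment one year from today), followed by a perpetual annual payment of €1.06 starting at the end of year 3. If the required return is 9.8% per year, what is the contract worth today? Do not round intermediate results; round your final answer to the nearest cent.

€14.77

PV of 2-year annuity: €3.33 × [1 − (1+0.098)^−2] / 0.098 = 5.79489
Perpetuity value at year 2: €1.06 / 0.098 = 10.81633
PV of perpetuity: 10.81633 / (1+0.098)^2 = 8.97171
Total PV = 5.79489 + 8.97171 = 14.76660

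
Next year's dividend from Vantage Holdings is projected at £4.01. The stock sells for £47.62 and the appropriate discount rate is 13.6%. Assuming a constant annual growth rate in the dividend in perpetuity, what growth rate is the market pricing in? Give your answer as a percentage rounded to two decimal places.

5.18%

P = D₁/(r−g) ⇒ g = r − D₁/P = 0.136 − £4.01/£47.62 = 0.051792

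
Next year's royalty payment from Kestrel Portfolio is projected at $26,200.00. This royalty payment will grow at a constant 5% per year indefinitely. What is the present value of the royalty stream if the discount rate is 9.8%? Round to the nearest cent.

$545833.33

Growing perpetuity: P = D₁ / (r − g) = $26,200.0000 / (0.098 − 0.05) = $545,833.33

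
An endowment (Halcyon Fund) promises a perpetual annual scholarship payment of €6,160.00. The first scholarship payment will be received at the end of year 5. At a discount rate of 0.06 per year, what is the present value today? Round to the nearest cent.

Value at end of year 4: C / r = €6,160.00 / 0.06 = €102,666.6667
Discount to today: PV = €102,666.6667 / (1 + 0.06)^4 = €102,666.6667 / 1.262477 = €81,321.62

€81321.62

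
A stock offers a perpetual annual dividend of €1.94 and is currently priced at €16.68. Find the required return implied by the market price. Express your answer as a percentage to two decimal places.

P = C/r ⇒ r = C/P = €1.94/€16.68 = 0.116307

11.63%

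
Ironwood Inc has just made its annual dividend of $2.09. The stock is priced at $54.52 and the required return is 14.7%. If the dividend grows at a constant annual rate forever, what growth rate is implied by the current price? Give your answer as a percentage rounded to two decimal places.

10.47%

P = D₀(1+g)/(r−g) ⇒ P(r−g) = D₀(1+g) ⇒ g(P+D₀) = P·r − D₀
g = (P·r − D₀)/(P + D₀) = ($54.52×0.147 − $2.09) / ($54.52 + $2.09) = 0.104654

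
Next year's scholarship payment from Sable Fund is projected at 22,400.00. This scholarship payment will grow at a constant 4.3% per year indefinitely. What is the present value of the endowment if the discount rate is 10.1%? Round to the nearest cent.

386206.90

Growing perpetuity: P = D₁ / (r − g) = 22,400.0000 / (0.101 − 0.043) = 386,206.90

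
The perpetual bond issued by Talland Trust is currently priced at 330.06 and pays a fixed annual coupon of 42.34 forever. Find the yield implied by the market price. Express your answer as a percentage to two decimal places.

12.83%

P = C/r ⇒ r = C/P = 42.34/330.06 = 0.128280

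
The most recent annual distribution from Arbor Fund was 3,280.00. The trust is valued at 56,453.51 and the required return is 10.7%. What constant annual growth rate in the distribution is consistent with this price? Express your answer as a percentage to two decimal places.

4.62%

P = D₀(1+g)/(r−g) ⇒ P(r−g) = D₀(1+g) ⇒ g(P+D₀) = P·r − D₀
g = (P·r − D₀)/(P + D₀) = (56,453.51×0.107 − 3,280.00) / (56,453.51 + 3,280.00) = 0.046214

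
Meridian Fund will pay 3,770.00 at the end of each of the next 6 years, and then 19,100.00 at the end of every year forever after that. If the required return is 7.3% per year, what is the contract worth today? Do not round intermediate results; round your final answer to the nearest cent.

189244.64

PV of 6-year annuity: 3,770.00 × [1 − (1+0.073)^−6] / 0.073 = 17804.63008
Perpetuity value at year 6: 19,100.00 / 0.073 = 261643.83562
PV of perpetuity: 261643.83562 / (1+0.073)^6 = 171440.00683
Total PV = 17804.63008 + 171440.00683 = 189244.63691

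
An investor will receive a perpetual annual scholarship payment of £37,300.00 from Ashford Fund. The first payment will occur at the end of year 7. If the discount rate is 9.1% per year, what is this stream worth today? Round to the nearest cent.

Value at end of year 6: C / r = £37,300.00 / 0.091 = £409,890.1099
Discount to today: PV = £409,890.1099 / (1 + 0.091)^6 = £409,890.1099 / 1.686353 = £243,063.05

£243063.05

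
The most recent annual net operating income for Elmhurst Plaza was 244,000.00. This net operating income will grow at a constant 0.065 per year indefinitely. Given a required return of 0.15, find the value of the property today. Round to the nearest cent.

3057176.47

D₁ = D₀ × (1 + g) = 244,000.00 × 1.065 = 259,860.0000
Growing perpetuity: P = D₁ / (r − g) = 259,860.0000 / (0.15 − 0.065) = 3,057,176.47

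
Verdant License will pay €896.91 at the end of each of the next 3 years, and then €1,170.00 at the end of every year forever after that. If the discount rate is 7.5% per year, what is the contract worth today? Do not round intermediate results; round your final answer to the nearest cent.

€14889.82

PV of 3-year annuity: €896.91 × [1 − (1+0.075)^−3] / 0.075 = 2332.43754
Perpetuity value at year 3: €1,170.00 / 0.075 = 15600.00000
PV of perpetuity: 15600.00000 / (1+0.075)^3 = 12557.38488
Total PV = 2332.43754 + 12557.38488 = 14889.82243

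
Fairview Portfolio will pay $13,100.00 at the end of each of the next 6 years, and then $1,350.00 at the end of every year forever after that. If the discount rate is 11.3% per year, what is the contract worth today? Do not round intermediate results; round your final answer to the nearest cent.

$61229.06

PV of 6-year annuity: $13,100.00 × [1 − (1+0.113)^−6] / 0.113 = 54944.36671
Perpetuity value at year 6: $1,350.00 / 0.113 = 11946.90265
PV of perpetuity: 11946.90265 / (1+0.113)^6 = 6284.69693
Total PV = 54944.36671 + 6284.69693 = 61229.06364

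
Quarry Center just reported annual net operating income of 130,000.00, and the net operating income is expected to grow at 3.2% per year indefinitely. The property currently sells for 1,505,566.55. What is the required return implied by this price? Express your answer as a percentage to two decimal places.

D₁ = 130,000.00 × 1.032 = 134,160.0000
P = D₁/(r − g) ⇒ r = D₁/P + g = 134,160.0000/1,505,566.55 + 0.032 = 0.089109 + 0.032 = 0.121109

12.11%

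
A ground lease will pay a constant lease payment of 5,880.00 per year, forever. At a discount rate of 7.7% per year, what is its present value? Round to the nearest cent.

76363.64

Level perpetuity: PV = C / r = 5,880.00 / 0.077 = 76,363.64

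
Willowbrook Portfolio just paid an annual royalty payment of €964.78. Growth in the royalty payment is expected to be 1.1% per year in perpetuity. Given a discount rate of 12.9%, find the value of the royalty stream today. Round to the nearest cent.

€8266.04

D₁ = D₀ × (1 + g) = €964.78 × 1.011 = €975.3926
Growing perpetuity: P = D₁ / (r − g) = €975.3926 / (0.129 − 0.011) = €8,266.04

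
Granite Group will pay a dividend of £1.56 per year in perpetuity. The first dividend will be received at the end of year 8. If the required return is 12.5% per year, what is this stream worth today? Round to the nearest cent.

£5.47

Value at end of year 7: C / r = £1.56 / 0.125 = £12.4800
Discount to today: PV = £12.4800 / (1 + 0.125)^7 = £12.4800 / 2.280697 = £5.47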